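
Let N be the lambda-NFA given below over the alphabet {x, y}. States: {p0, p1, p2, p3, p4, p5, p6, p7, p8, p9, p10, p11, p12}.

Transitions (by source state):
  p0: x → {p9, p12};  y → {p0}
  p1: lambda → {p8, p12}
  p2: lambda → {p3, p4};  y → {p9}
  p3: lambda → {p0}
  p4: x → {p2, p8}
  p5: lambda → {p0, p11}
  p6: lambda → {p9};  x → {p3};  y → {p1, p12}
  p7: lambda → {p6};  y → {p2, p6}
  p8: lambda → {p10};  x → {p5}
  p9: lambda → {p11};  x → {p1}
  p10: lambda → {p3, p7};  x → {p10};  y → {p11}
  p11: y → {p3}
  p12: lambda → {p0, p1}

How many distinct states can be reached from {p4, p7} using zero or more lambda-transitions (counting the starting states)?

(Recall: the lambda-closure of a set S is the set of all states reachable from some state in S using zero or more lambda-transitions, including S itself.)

5

Start with {p4, p7}.
From p7 via lambda: add p6.
From p6 via lambda: add p9.
From p9 via lambda: add p11.
lambda-closure = {p4, p6, p7, p9, p11}, which has 5 states.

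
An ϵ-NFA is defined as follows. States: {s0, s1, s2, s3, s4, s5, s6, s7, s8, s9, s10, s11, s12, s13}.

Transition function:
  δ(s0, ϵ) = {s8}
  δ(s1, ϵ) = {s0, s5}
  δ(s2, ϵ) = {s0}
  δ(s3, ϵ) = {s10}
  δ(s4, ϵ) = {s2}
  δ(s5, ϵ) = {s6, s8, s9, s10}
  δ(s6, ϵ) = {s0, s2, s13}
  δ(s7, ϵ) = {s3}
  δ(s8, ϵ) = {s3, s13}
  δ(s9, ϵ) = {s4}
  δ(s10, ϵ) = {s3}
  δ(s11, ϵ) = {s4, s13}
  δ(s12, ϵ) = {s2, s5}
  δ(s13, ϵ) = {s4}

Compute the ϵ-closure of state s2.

{s0, s2, s3, s4, s8, s10, s13}

Start with {s2}.
From s2 via ϵ: add s0.
From s0 via ϵ: add s8.
From s8 via ϵ: add s3, s13.
From s3 via ϵ: add s10.
From s13 via ϵ: add s4.
No new states can be added; the closed set is {s0, s2, s3, s4, s8, s10, s13}.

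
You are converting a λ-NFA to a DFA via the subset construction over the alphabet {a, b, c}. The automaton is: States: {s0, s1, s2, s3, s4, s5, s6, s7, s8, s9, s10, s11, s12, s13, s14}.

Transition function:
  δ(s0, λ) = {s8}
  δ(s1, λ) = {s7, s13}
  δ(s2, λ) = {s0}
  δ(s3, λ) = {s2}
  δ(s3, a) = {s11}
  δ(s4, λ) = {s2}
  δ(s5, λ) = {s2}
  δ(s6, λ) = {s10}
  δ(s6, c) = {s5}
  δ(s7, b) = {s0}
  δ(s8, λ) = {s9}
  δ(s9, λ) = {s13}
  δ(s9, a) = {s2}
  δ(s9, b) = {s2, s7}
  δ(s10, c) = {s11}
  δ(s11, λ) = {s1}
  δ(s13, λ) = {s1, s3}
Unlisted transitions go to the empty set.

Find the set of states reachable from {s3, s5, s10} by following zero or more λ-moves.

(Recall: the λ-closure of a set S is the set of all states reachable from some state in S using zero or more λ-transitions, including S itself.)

{s0, s1, s2, s3, s5, s7, s8, s9, s10, s13}

Start with {s3, s5, s10}.
From s3 via λ: add s2.
From s2 via λ: add s0.
From s0 via λ: add s8.
From s8 via λ: add s9.
From s9 via λ: add s13.
From s13 via λ: add s1.
From s1 via λ: add s7.
No new states can be added; the closed set is {s0, s1, s2, s3, s5, s7, s8, s9, s10, s13}.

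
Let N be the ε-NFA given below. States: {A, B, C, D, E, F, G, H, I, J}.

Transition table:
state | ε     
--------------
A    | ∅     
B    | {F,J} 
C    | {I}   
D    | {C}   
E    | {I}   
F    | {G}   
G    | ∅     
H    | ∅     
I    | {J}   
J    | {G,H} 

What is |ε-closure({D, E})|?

Start with {D, E}.
From D via ε: add C.
From E via ε: add I.
From I via ε: add J.
From J via ε: add G, H.
ε-closure = {C, D, E, G, H, I, J}, which has 7 states.

7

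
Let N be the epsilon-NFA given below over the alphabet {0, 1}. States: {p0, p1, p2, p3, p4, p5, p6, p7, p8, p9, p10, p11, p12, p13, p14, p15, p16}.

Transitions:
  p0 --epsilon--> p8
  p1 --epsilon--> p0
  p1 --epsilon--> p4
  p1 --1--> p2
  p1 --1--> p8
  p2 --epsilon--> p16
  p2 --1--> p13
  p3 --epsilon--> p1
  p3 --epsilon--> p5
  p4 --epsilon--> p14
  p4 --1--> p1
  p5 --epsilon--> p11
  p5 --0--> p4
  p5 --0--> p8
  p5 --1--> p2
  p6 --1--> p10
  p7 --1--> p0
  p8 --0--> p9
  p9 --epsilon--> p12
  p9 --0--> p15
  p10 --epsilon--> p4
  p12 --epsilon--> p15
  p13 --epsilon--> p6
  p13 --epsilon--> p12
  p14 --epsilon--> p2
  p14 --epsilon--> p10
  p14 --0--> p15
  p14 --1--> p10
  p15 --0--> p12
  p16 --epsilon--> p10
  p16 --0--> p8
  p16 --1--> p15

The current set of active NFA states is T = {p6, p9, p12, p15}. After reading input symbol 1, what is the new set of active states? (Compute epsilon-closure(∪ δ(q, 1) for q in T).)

p6 on 1 → {p10}.
No 1-transition from p9, p12, p15.
Union after reading 1: {p10}.
Now take the epsilon-closure:
From p10 via epsilon: add p4.
From p4 via epsilon: add p14.
From p14 via epsilon: add p2.
From p2 via epsilon: add p16.
No new states can be added; the closed set is {p2, p4, p10, p14, p16}.

{p2, p4, p10, p14, p16}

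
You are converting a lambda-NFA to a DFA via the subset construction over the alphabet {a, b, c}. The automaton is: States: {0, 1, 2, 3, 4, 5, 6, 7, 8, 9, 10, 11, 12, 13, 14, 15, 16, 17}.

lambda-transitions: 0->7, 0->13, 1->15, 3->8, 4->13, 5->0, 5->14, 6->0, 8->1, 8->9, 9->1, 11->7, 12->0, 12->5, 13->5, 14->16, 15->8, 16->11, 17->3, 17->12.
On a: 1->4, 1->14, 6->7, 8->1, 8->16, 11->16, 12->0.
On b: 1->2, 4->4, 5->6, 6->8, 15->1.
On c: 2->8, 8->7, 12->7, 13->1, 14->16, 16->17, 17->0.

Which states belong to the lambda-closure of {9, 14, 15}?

Start with {9, 14, 15}.
From 9 via lambda: add 1.
From 14 via lambda: add 16.
From 15 via lambda: add 8.
From 16 via lambda: add 11.
From 11 via lambda: add 7.
No new states can be added; the closed set is {1, 7, 8, 9, 11, 14, 15, 16}.

{1, 7, 8, 9, 11, 14, 15, 16}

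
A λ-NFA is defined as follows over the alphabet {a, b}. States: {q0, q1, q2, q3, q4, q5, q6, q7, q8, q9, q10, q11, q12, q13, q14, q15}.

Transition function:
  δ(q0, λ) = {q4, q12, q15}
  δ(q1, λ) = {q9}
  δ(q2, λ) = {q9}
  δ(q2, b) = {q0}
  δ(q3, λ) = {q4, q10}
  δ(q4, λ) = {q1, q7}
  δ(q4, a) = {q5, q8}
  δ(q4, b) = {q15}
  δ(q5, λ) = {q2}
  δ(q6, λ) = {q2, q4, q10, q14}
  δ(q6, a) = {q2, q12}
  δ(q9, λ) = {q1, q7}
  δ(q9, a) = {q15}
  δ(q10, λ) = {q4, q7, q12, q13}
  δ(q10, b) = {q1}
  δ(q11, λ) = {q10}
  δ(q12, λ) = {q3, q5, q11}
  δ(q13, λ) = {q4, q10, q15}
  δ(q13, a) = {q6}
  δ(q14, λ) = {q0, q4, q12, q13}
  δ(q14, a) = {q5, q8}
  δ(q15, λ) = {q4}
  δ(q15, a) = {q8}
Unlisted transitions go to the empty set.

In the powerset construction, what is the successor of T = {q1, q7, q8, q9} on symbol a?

q9 on a → {q15}.
No a-transition from q1, q7, q8.
Union after reading a: {q15}.
Now take the λ-closure:
From q15 via λ: add q4.
From q4 via λ: add q1, q7.
From q1 via λ: add q9.
No new states can be added; the closed set is {q1, q4, q7, q9, q15}.

{q1, q4, q7, q9, q15}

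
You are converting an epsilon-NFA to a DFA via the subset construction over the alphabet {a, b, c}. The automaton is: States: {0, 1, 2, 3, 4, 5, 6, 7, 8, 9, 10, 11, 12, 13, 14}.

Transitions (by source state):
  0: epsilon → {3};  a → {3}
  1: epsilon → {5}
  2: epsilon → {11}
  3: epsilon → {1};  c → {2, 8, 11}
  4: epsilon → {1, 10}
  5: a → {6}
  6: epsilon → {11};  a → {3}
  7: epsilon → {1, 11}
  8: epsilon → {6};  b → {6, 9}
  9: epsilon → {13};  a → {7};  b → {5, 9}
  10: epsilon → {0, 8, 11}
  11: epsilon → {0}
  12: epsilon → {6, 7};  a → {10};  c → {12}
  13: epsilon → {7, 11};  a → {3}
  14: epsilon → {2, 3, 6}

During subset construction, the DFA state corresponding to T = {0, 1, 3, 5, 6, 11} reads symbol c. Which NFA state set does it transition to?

3 on c → {2, 8, 11}.
No c-transition from 0, 1, 5, 6, 11.
Union after reading c: {2, 8, 11}.
Now take the epsilon-closure:
From 8 via epsilon: add 6.
From 11 via epsilon: add 0.
From 0 via epsilon: add 3.
From 3 via epsilon: add 1.
From 1 via epsilon: add 5.
No new states can be added; the closed set is {0, 1, 2, 3, 5, 6, 8, 11}.

{0, 1, 2, 3, 5, 6, 8, 11}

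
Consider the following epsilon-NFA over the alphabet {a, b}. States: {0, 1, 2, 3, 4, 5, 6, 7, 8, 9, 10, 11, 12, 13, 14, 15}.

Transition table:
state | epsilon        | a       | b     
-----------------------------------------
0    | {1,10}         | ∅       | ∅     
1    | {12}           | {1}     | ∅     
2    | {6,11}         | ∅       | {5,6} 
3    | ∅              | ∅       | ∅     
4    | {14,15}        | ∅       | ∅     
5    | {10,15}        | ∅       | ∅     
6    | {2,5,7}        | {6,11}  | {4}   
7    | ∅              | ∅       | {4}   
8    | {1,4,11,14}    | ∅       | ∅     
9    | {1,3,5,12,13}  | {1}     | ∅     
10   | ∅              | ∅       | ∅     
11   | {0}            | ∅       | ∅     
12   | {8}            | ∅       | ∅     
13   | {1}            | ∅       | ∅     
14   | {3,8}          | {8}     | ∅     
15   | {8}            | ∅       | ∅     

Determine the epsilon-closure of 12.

Start with {12}.
From 12 via epsilon: add 8.
From 8 via epsilon: add 1, 4, 11, 14.
From 4 via epsilon: add 15.
From 11 via epsilon: add 0.
From 14 via epsilon: add 3.
From 0 via epsilon: add 10.
No new states can be added; the closed set is {0, 1, 3, 4, 8, 10, 11, 12, 14, 15}.

{0, 1, 3, 4, 8, 10, 11, 12, 14, 15}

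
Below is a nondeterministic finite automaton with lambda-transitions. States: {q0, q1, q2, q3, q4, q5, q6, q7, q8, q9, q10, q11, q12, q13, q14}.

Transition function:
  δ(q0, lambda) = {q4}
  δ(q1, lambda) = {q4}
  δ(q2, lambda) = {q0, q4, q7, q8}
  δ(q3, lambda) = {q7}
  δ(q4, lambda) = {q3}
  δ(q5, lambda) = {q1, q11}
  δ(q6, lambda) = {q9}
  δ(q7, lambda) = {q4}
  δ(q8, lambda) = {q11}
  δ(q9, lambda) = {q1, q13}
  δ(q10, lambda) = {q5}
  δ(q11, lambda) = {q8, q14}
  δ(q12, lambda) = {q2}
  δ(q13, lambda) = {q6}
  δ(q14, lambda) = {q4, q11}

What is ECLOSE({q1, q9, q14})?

Start with {q1, q9, q14}.
From q1 via lambda: add q4.
From q9 via lambda: add q13.
From q14 via lambda: add q11.
From q4 via lambda: add q3.
From q11 via lambda: add q8.
From q13 via lambda: add q6.
From q3 via lambda: add q7.
No new states can be added; the closed set is {q1, q3, q4, q6, q7, q8, q9, q11, q13, q14}.

{q1, q3, q4, q6, q7, q8, q9, q11, q13, q14}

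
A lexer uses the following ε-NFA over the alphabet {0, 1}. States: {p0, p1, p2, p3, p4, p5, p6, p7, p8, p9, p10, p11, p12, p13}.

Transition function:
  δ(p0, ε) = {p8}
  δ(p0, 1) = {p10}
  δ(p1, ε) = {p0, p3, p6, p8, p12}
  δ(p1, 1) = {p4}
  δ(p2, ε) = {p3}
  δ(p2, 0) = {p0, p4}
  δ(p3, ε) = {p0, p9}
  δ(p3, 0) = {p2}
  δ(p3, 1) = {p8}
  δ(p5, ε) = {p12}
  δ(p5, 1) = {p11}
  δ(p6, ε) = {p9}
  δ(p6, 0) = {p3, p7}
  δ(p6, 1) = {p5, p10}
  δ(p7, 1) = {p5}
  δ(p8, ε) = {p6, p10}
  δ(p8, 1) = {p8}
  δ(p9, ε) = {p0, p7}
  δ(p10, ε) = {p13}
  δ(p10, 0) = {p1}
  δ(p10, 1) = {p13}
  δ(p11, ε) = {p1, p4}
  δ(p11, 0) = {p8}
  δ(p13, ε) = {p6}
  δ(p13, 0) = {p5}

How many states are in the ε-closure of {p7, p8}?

7

Start with {p7, p8}.
From p8 via ε: add p6, p10.
From p6 via ε: add p9.
From p10 via ε: add p13.
From p9 via ε: add p0.
ε-closure = {p0, p6, p7, p8, p9, p10, p13}, which has 7 states.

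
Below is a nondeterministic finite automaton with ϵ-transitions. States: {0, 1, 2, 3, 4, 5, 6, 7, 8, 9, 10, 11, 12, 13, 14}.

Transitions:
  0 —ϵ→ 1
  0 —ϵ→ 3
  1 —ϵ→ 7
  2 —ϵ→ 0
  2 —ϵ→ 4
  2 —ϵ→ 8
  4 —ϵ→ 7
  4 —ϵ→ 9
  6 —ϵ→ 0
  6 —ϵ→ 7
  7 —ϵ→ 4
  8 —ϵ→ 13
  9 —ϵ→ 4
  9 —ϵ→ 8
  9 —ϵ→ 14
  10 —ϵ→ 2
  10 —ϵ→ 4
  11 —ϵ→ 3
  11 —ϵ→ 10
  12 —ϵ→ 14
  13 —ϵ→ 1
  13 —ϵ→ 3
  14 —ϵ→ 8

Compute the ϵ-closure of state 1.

Start with {1}.
From 1 via ϵ: add 7.
From 7 via ϵ: add 4.
From 4 via ϵ: add 9.
From 9 via ϵ: add 8, 14.
From 8 via ϵ: add 13.
From 13 via ϵ: add 3.
No new states can be added; the closed set is {1, 3, 4, 7, 8, 9, 13, 14}.

{1, 3, 4, 7, 8, 9, 13, 14}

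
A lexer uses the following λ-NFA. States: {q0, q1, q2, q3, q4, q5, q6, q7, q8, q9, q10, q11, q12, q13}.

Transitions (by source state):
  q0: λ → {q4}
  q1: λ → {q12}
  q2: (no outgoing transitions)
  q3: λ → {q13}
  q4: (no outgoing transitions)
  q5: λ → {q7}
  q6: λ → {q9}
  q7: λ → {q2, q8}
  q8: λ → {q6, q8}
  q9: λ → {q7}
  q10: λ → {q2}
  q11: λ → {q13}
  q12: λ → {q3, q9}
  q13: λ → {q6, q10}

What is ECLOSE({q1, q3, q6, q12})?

Start with {q1, q3, q6, q12}.
From q3 via λ: add q13.
From q6 via λ: add q9.
From q9 via λ: add q7.
From q13 via λ: add q10.
From q7 via λ: add q2, q8.
No new states can be added; the closed set is {q1, q2, q3, q6, q7, q8, q9, q10, q12, q13}.

{q1, q2, q3, q6, q7, q8, q9, q10, q12, q13}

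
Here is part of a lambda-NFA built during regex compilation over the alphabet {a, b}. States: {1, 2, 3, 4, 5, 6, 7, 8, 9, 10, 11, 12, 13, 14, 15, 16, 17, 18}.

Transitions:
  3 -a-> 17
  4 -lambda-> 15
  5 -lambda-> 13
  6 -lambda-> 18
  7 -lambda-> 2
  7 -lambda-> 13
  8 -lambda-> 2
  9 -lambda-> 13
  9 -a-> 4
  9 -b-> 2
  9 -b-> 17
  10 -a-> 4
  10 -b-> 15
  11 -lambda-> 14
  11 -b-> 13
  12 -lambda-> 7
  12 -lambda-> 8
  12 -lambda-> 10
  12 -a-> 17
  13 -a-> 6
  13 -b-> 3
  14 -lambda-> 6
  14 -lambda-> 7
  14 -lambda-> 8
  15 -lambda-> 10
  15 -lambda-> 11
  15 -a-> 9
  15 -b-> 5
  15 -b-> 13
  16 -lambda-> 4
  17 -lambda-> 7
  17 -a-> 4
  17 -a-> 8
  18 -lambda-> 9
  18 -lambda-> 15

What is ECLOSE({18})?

{2, 6, 7, 8, 9, 10, 11, 13, 14, 15, 18}

Start with {18}.
From 18 via lambda: add 9, 15.
From 9 via lambda: add 13.
From 15 via lambda: add 10, 11.
From 11 via lambda: add 14.
From 14 via lambda: add 6, 7, 8.
From 7 via lambda: add 2.
No new states can be added; the closed set is {2, 6, 7, 8, 9, 10, 11, 13, 14, 15, 18}.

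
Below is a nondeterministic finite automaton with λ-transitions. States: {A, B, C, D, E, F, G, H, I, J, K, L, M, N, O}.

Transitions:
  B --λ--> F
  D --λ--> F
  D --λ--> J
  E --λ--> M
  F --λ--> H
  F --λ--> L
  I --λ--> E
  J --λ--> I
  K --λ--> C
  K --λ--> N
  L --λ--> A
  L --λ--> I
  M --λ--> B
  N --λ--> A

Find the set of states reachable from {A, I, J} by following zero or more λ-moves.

{A, B, E, F, H, I, J, L, M}

Start with {A, I, J}.
From I via λ: add E.
From E via λ: add M.
From M via λ: add B.
From B via λ: add F.
From F via λ: add H, L.
No new states can be added; the closed set is {A, B, E, F, H, I, J, L, M}.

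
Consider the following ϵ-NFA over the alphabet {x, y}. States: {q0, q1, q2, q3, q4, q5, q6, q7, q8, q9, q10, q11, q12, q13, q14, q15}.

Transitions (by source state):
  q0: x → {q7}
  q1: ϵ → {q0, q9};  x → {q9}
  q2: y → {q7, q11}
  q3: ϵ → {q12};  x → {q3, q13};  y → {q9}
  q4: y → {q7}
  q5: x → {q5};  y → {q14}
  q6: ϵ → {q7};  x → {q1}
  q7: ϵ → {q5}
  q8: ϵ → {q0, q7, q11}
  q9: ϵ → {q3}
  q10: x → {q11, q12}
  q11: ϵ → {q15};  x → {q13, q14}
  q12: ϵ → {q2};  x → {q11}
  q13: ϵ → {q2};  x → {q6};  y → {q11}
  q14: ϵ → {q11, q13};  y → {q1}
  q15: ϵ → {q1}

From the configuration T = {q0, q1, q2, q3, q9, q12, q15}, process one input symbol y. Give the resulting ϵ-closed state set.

q2 on y → {q7, q11}.
q3 on y → {q9}.
No y-transition from q0, q1, q9, q12, q15.
Union after reading y: {q7, q9, q11}.
Now take the ϵ-closure:
From q7 via ϵ: add q5.
From q9 via ϵ: add q3.
From q11 via ϵ: add q15.
From q3 via ϵ: add q12.
From q15 via ϵ: add q1.
From q1 via ϵ: add q0.
From q12 via ϵ: add q2.
No new states can be added; the closed set is {q0, q1, q2, q3, q5, q7, q9, q11, q12, q15}.

{q0, q1, q2, q3, q5, q7, q9, q11, q12, q15}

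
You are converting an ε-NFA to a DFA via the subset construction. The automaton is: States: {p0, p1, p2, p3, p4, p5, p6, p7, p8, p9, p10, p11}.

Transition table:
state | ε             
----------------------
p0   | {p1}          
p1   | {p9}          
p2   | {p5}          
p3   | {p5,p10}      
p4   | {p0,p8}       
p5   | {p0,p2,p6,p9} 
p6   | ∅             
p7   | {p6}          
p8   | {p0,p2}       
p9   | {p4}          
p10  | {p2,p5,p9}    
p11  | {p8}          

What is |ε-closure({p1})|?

8

Start with {p1}.
From p1 via ε: add p9.
From p9 via ε: add p4.
From p4 via ε: add p0, p8.
From p8 via ε: add p2.
From p2 via ε: add p5.
From p5 via ε: add p6.
ε-closure = {p0, p1, p2, p4, p5, p6, p8, p9}, which has 8 states.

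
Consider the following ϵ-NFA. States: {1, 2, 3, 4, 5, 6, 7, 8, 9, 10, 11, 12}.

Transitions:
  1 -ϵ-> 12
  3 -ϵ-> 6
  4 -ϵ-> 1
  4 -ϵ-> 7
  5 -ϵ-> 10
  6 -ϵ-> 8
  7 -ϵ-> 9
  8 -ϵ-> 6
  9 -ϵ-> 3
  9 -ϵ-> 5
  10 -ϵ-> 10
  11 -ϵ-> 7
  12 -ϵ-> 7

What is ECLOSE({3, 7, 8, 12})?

{3, 5, 6, 7, 8, 9, 10, 12}

Start with {3, 7, 8, 12}.
From 3 via ϵ: add 6.
From 7 via ϵ: add 9.
From 9 via ϵ: add 5.
From 5 via ϵ: add 10.
No new states can be added; the closed set is {3, 5, 6, 7, 8, 9, 10, 12}.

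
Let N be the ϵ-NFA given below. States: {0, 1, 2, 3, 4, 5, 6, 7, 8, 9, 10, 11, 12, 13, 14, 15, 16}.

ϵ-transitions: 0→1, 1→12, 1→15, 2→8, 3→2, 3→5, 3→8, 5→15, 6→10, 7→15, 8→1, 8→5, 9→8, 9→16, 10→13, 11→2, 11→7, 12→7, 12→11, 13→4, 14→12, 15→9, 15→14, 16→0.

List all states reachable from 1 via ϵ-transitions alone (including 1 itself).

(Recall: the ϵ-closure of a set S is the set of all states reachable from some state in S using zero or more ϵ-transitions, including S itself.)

{0, 1, 2, 5, 7, 8, 9, 11, 12, 14, 15, 16}

Start with {1}.
From 1 via ϵ: add 12, 15.
From 12 via ϵ: add 7, 11.
From 15 via ϵ: add 9, 14.
From 9 via ϵ: add 8, 16.
From 11 via ϵ: add 2.
From 8 via ϵ: add 5.
From 16 via ϵ: add 0.
No new states can be added; the closed set is {0, 1, 2, 5, 7, 8, 9, 11, 12, 14, 15, 16}.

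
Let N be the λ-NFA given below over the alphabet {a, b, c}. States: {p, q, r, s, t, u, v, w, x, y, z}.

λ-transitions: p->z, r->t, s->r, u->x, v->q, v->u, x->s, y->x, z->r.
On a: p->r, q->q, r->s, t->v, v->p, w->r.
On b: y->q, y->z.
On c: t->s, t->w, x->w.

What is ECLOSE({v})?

Start with {v}.
From v via λ: add q, u.
From u via λ: add x.
From x via λ: add s.
From s via λ: add r.
From r via λ: add t.
No new states can be added; the closed set is {q, r, s, t, u, v, x}.

{q, r, s, t, u, v, x}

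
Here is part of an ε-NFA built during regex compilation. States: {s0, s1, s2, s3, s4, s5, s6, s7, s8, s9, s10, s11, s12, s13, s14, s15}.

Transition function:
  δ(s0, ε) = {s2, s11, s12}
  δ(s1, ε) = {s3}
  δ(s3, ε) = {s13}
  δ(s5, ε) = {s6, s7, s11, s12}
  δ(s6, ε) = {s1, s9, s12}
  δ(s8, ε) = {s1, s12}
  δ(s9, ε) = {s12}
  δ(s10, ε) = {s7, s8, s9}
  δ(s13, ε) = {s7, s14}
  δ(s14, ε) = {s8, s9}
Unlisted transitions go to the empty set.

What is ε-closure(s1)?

{s1, s3, s7, s8, s9, s12, s13, s14}

Start with {s1}.
From s1 via ε: add s3.
From s3 via ε: add s13.
From s13 via ε: add s7, s14.
From s14 via ε: add s8, s9.
From s8 via ε: add s12.
No new states can be added; the closed set is {s1, s3, s7, s8, s9, s12, s13, s14}.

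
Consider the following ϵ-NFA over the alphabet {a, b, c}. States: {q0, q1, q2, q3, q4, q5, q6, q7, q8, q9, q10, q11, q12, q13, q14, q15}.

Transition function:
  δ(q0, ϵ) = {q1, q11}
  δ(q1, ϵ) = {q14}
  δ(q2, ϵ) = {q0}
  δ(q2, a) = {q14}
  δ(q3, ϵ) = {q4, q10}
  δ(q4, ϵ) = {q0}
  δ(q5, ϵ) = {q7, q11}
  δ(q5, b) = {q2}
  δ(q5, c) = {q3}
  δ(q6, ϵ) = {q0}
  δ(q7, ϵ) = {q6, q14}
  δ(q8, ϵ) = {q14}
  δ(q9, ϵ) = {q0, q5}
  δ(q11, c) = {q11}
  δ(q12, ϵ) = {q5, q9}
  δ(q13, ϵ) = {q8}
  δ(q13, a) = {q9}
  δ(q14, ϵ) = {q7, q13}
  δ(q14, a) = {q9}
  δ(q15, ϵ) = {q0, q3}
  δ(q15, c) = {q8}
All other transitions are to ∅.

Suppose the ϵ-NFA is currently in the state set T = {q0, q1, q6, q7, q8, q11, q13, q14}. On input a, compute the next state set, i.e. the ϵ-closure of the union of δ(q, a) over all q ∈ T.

q13 on a → {q9}.
q14 on a → {q9}.
No a-transition from q0, q1, q6, q7, q8, q11.
Union after reading a: {q9}.
Now take the ϵ-closure:
From q9 via ϵ: add q0, q5.
From q0 via ϵ: add q1, q11.
From q5 via ϵ: add q7.
From q1 via ϵ: add q14.
From q7 via ϵ: add q6.
From q14 via ϵ: add q13.
From q13 via ϵ: add q8.
No new states can be added; the closed set is {q0, q1, q5, q6, q7, q8, q9, q11, q13, q14}.

{q0, q1, q5, q6, q7, q8, q9, q11, q13, q14}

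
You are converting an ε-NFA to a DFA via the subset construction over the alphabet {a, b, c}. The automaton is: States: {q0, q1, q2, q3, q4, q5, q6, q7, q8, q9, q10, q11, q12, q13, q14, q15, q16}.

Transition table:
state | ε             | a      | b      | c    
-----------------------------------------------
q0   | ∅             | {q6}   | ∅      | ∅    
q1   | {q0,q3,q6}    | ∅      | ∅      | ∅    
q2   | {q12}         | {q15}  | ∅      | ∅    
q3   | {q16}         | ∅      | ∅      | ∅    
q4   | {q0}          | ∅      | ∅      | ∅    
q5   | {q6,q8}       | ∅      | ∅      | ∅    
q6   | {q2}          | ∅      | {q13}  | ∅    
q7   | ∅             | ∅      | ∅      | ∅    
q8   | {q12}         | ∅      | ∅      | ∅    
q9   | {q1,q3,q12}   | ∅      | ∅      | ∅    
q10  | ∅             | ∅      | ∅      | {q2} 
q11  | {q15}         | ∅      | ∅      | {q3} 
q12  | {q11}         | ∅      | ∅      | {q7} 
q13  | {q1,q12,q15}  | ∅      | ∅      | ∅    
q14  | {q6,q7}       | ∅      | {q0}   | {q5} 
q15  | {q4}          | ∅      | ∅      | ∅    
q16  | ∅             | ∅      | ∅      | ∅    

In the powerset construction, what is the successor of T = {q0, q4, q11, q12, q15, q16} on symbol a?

{q0, q2, q4, q6, q11, q12, q15}

q0 on a → {q6}.
No a-transition from q4, q11, q12, q15, q16.
Union after reading a: {q6}.
Now take the ε-closure:
From q6 via ε: add q2.
From q2 via ε: add q12.
From q12 via ε: add q11.
From q11 via ε: add q15.
From q15 via ε: add q4.
From q4 via ε: add q0.
No new states can be added; the closed set is {q0, q2, q4, q6, q11, q12, q15}.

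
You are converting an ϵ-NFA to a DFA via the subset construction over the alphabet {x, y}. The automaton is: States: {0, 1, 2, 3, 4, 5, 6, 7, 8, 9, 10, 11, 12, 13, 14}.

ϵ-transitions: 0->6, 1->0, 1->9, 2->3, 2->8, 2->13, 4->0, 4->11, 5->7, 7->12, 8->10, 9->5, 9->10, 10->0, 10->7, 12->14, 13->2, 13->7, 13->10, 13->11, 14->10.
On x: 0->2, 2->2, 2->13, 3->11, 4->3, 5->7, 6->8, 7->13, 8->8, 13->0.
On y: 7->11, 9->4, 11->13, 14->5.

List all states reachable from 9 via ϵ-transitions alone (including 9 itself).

{0, 5, 6, 7, 9, 10, 12, 14}

Start with {9}.
From 9 via ϵ: add 5, 10.
From 5 via ϵ: add 7.
From 10 via ϵ: add 0.
From 0 via ϵ: add 6.
From 7 via ϵ: add 12.
From 12 via ϵ: add 14.
No new states can be added; the closed set is {0, 5, 6, 7, 9, 10, 12, 14}.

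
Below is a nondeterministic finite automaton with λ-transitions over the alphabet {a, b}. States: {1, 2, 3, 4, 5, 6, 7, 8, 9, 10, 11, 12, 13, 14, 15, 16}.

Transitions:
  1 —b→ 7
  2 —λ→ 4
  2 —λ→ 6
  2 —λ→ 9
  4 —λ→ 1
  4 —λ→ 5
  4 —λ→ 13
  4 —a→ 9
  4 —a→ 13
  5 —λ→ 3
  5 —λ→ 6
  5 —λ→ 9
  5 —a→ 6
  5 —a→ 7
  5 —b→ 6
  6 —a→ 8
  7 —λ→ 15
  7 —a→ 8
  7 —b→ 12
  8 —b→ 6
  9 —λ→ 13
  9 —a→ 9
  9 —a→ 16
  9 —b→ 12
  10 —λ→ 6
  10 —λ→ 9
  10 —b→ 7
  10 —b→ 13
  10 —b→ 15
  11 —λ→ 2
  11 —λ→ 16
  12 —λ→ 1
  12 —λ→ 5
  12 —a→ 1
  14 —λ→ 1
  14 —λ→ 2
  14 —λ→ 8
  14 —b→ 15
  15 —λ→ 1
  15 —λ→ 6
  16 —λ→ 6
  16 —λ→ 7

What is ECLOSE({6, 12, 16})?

Start with {6, 12, 16}.
From 12 via λ: add 1, 5.
From 16 via λ: add 7.
From 5 via λ: add 3, 9.
From 7 via λ: add 15.
From 9 via λ: add 13.
No new states can be added; the closed set is {1, 3, 5, 6, 7, 9, 12, 13, 15, 16}.

{1, 3, 5, 6, 7, 9, 12, 13, 15, 16}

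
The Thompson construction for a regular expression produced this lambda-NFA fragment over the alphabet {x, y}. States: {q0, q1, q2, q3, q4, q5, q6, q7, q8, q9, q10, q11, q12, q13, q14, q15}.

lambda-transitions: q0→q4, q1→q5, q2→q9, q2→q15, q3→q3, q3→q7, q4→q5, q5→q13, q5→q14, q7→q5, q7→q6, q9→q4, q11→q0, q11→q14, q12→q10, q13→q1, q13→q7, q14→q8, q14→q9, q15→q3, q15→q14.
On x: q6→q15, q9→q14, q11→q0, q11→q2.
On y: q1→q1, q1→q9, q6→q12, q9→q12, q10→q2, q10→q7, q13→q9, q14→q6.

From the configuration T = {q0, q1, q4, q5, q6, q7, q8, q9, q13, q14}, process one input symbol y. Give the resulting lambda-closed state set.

q1 on y → {q1, q9}.
q6 on y → {q12}.
q9 on y → {q12}.
q13 on y → {q9}.
q14 on y → {q6}.
No y-transition from q0, q4, q5, q7, q8.
Union after reading y: {q1, q6, q9, q12}.
Now take the lambda-closure:
From q1 via lambda: add q5.
From q9 via lambda: add q4.
From q12 via lambda: add q10.
From q5 via lambda: add q13, q14.
From q13 via lambda: add q7.
From q14 via lambda: add q8.
No new states can be added; the closed set is {q1, q4, q5, q6, q7, q8, q9, q10, q12, q13, q14}.

{q1, q4, q5, q6, q7, q8, q9, q10, q12, q13, q14}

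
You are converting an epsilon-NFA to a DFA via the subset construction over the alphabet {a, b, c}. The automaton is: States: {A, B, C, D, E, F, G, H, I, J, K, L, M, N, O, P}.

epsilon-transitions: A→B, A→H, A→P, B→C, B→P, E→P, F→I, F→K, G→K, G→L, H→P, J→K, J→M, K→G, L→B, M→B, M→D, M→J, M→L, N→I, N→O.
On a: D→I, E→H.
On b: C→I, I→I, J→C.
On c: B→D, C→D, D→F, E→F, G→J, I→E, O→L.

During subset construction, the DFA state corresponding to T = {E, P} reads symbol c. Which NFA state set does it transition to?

E on c → {F}.
No c-transition from P.
Union after reading c: {F}.
Now take the epsilon-closure:
From F via epsilon: add I, K.
From K via epsilon: add G.
From G via epsilon: add L.
From L via epsilon: add B.
From B via epsilon: add C, P.
No new states can be added; the closed set is {B, C, F, G, I, K, L, P}.

{B, C, F, G, I, K, L, P}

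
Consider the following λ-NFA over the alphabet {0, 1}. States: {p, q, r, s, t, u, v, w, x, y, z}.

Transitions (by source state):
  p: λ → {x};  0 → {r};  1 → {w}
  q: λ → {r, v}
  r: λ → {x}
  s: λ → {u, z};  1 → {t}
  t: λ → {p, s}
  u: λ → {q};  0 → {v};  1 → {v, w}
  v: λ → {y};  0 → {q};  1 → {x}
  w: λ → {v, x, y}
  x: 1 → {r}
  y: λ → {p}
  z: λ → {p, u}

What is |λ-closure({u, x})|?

Start with {u, x}.
From u via λ: add q.
From q via λ: add r, v.
From v via λ: add y.
From y via λ: add p.
λ-closure = {p, q, r, u, v, x, y}, which has 7 states.

7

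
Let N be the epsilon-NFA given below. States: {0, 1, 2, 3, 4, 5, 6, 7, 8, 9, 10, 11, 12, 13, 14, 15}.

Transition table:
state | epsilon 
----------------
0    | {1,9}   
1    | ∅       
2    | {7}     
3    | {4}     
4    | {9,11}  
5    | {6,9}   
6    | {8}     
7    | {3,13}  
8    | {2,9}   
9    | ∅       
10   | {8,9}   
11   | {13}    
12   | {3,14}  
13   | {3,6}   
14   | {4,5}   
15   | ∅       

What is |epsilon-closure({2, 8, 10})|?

Start with {2, 8, 10}.
From 2 via epsilon: add 7.
From 8 via epsilon: add 9.
From 7 via epsilon: add 3, 13.
From 3 via epsilon: add 4.
From 13 via epsilon: add 6.
From 4 via epsilon: add 11.
epsilon-closure = {2, 3, 4, 6, 7, 8, 9, 10, 11, 13}, which has 10 states.

10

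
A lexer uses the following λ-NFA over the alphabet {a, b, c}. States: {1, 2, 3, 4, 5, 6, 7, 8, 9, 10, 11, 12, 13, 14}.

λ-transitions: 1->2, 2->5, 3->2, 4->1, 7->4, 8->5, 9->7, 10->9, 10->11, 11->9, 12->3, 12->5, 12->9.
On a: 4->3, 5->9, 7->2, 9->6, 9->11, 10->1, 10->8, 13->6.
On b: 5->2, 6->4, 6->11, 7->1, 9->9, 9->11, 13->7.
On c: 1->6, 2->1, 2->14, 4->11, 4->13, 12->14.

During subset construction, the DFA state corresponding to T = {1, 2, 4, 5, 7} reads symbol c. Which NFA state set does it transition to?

1 on c → {6}.
2 on c → {1, 14}.
4 on c → {11, 13}.
No c-transition from 5, 7.
Union after reading c: {1, 6, 11, 13, 14}.
Now take the λ-closure:
From 1 via λ: add 2.
From 11 via λ: add 9.
From 2 via λ: add 5.
From 9 via λ: add 7.
From 7 via λ: add 4.
No new states can be added; the closed set is {1, 2, 4, 5, 6, 7, 9, 11, 13, 14}.

{1, 2, 4, 5, 6, 7, 9, 11, 13, 14}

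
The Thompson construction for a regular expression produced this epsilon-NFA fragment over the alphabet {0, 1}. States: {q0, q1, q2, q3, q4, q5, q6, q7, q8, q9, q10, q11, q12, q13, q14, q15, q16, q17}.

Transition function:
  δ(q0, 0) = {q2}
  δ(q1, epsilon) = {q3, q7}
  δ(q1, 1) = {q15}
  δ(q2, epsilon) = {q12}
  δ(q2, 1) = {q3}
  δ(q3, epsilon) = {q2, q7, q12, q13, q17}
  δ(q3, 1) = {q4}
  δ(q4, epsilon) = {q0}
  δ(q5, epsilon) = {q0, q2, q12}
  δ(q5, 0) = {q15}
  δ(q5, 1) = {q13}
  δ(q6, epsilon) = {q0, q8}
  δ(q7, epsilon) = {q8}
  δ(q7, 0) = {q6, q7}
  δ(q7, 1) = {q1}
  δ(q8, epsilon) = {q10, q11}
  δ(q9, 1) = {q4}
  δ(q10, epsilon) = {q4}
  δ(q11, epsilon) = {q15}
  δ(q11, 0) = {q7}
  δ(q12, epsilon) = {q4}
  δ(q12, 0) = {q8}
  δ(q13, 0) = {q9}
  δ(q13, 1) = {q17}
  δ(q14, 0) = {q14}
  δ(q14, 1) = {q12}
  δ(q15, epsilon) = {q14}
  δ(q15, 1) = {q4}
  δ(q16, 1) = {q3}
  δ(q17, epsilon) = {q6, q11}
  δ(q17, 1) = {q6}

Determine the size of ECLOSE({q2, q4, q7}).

10

Start with {q2, q4, q7}.
From q2 via epsilon: add q12.
From q4 via epsilon: add q0.
From q7 via epsilon: add q8.
From q8 via epsilon: add q10, q11.
From q11 via epsilon: add q15.
From q15 via epsilon: add q14.
epsilon-closure = {q0, q2, q4, q7, q8, q10, q11, q12, q14, q15}, which has 10 states.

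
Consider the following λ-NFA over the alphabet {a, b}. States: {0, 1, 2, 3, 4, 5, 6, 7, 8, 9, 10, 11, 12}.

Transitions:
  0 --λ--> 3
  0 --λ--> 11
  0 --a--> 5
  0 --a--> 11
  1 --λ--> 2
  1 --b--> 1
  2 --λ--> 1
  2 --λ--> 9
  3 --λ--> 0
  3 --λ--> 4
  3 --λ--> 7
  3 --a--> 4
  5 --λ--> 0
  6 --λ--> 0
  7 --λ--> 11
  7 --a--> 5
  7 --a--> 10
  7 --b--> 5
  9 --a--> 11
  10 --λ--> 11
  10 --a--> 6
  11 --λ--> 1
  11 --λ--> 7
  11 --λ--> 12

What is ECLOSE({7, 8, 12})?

Start with {7, 8, 12}.
From 7 via λ: add 11.
From 11 via λ: add 1.
From 1 via λ: add 2.
From 2 via λ: add 9.
No new states can be added; the closed set is {1, 2, 7, 8, 9, 11, 12}.

{1, 2, 7, 8, 9, 11, 12}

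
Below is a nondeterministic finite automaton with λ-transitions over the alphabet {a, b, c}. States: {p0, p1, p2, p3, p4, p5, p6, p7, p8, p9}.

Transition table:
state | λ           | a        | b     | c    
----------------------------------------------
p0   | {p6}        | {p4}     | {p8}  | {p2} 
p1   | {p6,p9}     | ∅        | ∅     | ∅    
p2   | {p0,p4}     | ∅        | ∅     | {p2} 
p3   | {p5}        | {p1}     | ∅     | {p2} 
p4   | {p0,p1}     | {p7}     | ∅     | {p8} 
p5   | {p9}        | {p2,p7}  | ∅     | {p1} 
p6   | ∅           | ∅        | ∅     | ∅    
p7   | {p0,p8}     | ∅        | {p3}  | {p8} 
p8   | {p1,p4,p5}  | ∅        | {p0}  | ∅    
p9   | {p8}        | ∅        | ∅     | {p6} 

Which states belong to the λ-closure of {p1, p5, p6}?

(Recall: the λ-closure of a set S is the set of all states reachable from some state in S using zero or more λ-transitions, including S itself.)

{p0, p1, p4, p5, p6, p8, p9}

Start with {p1, p5, p6}.
From p1 via λ: add p9.
From p9 via λ: add p8.
From p8 via λ: add p4.
From p4 via λ: add p0.
No new states can be added; the closed set is {p0, p1, p4, p5, p6, p8, p9}.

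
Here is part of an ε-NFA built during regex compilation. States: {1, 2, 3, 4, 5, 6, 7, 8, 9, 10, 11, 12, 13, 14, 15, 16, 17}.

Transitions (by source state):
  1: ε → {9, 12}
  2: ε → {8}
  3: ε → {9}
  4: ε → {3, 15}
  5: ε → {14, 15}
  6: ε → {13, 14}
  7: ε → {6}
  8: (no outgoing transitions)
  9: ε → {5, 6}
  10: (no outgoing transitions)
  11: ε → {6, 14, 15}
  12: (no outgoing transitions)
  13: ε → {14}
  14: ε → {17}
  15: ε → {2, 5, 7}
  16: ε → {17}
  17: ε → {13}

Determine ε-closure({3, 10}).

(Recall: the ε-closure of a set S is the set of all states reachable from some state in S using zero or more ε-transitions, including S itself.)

{2, 3, 5, 6, 7, 8, 9, 10, 13, 14, 15, 17}

Start with {3, 10}.
From 3 via ε: add 9.
From 9 via ε: add 5, 6.
From 5 via ε: add 14, 15.
From 6 via ε: add 13.
From 14 via ε: add 17.
From 15 via ε: add 2, 7.
From 2 via ε: add 8.
No new states can be added; the closed set is {2, 3, 5, 6, 7, 8, 9, 10, 13, 14, 15, 17}.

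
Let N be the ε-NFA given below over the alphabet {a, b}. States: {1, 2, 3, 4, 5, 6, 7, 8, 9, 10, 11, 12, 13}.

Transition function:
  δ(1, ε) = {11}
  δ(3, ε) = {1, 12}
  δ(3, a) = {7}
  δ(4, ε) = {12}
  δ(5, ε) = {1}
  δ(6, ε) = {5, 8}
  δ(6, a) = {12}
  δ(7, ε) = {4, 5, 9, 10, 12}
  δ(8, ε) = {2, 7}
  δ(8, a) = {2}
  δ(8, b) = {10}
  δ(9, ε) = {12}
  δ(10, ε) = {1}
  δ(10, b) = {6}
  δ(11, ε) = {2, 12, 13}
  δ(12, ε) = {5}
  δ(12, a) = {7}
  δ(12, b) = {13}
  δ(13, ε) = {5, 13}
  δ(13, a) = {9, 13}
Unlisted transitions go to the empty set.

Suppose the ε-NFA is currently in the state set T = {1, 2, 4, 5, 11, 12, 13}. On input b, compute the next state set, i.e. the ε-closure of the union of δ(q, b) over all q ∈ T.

{1, 2, 5, 11, 12, 13}

12 on b → {13}.
No b-transition from 1, 2, 4, 5, 11, 13.
Union after reading b: {13}.
Now take the ε-closure:
From 13 via ε: add 5.
From 5 via ε: add 1.
From 1 via ε: add 11.
From 11 via ε: add 2, 12.
No new states can be added; the closed set is {1, 2, 5, 11, 12, 13}.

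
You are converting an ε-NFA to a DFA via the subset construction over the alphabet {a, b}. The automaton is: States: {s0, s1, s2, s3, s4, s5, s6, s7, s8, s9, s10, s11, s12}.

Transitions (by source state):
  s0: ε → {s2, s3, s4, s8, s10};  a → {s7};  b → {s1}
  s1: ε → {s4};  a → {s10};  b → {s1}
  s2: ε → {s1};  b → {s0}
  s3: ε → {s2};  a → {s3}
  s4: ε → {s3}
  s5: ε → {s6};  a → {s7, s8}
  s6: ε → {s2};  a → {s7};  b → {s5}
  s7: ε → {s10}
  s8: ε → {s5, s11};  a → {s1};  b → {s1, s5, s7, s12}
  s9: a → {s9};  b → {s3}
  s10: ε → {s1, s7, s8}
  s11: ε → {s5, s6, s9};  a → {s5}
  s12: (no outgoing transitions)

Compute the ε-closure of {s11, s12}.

{s1, s2, s3, s4, s5, s6, s9, s11, s12}

Start with {s11, s12}.
From s11 via ε: add s5, s6, s9.
From s6 via ε: add s2.
From s2 via ε: add s1.
From s1 via ε: add s4.
From s4 via ε: add s3.
No new states can be added; the closed set is {s1, s2, s3, s4, s5, s6, s9, s11, s12}.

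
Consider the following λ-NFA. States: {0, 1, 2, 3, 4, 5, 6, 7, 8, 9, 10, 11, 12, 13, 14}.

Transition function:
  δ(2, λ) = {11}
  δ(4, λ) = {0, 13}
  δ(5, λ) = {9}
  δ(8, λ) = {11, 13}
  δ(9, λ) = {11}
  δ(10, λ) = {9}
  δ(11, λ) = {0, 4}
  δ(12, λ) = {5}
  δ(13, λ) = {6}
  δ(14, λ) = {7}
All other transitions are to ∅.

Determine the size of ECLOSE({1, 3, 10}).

Start with {1, 3, 10}.
From 10 via λ: add 9.
From 9 via λ: add 11.
From 11 via λ: add 0, 4.
From 4 via λ: add 13.
From 13 via λ: add 6.
λ-closure = {0, 1, 3, 4, 6, 9, 10, 11, 13}, which has 9 states.

9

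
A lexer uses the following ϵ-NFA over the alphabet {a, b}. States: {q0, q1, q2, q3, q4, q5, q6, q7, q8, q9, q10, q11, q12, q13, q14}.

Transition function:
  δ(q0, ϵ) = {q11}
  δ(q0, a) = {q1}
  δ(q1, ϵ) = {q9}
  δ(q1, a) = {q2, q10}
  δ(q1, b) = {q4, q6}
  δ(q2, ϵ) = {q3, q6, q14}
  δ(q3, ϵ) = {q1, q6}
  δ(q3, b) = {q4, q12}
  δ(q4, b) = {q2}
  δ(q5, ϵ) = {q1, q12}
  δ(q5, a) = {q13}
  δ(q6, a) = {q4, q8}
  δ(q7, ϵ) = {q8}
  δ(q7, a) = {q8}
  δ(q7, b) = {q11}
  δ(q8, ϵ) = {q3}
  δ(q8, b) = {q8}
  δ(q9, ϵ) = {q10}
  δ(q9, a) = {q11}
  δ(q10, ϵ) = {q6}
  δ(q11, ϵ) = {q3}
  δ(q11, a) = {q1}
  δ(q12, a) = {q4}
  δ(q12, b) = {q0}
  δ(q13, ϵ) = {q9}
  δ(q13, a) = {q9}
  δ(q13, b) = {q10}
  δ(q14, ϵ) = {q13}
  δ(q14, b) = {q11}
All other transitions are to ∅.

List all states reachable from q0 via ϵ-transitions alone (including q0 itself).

{q0, q1, q3, q6, q9, q10, q11}

Start with {q0}.
From q0 via ϵ: add q11.
From q11 via ϵ: add q3.
From q3 via ϵ: add q1, q6.
From q1 via ϵ: add q9.
From q9 via ϵ: add q10.
No new states can be added; the closed set is {q0, q1, q3, q6, q9, q10, q11}.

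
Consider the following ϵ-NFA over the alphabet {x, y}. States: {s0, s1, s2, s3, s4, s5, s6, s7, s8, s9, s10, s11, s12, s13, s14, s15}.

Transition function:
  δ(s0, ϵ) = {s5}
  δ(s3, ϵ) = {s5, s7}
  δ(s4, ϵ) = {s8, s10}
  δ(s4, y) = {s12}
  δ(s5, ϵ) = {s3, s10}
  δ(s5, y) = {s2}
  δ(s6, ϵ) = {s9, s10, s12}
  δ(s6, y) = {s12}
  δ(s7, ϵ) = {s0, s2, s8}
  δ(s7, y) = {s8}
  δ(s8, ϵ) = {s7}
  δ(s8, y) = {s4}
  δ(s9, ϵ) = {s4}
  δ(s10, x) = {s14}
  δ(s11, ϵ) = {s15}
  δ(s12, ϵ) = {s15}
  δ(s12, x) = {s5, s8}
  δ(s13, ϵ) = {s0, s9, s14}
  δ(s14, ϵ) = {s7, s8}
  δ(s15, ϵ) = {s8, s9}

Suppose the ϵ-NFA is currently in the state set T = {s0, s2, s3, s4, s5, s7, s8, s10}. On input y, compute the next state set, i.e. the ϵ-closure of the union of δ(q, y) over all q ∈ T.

s4 on y → {s12}.
s5 on y → {s2}.
s7 on y → {s8}.
s8 on y → {s4}.
No y-transition from s0, s2, s3, s10.
Union after reading y: {s2, s4, s8, s12}.
Now take the ϵ-closure:
From s4 via ϵ: add s10.
From s8 via ϵ: add s7.
From s12 via ϵ: add s15.
From s7 via ϵ: add s0.
From s15 via ϵ: add s9.
From s0 via ϵ: add s5.
From s5 via ϵ: add s3.
No new states can be added; the closed set is {s0, s2, s3, s4, s5, s7, s8, s9, s10, s12, s15}.

{s0, s2, s3, s4, s5, s7, s8, s9, s10, s12, s15}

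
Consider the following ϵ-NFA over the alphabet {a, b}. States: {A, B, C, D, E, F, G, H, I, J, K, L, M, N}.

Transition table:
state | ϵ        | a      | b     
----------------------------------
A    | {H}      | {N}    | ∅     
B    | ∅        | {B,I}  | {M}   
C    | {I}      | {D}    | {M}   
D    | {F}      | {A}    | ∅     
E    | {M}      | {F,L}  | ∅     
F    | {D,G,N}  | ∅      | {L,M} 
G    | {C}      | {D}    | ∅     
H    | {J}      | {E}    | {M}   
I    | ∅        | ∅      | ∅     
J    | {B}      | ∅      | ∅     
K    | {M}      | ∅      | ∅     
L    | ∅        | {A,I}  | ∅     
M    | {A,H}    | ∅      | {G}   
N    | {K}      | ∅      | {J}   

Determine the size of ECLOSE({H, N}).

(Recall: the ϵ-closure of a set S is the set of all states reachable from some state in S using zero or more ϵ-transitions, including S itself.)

7

Start with {H, N}.
From H via ϵ: add J.
From N via ϵ: add K.
From J via ϵ: add B.
From K via ϵ: add M.
From M via ϵ: add A.
ϵ-closure = {A, B, H, J, K, M, N}, which has 7 states.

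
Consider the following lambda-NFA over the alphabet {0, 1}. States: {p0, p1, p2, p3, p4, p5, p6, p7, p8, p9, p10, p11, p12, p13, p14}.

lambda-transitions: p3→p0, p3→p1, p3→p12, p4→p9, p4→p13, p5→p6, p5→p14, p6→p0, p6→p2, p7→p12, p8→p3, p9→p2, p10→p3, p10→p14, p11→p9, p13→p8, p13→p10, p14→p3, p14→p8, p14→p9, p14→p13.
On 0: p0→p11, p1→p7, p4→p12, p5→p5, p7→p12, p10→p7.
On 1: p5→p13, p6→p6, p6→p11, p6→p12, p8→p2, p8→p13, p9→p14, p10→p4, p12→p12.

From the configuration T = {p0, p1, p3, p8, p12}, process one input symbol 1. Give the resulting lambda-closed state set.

{p0, p1, p2, p3, p8, p9, p10, p12, p13, p14}

p8 on 1 → {p2, p13}.
p12 on 1 → {p12}.
No 1-transition from p0, p1, p3.
Union after reading 1: {p2, p12, p13}.
Now take the lambda-closure:
From p13 via lambda: add p8, p10.
From p8 via lambda: add p3.
From p10 via lambda: add p14.
From p3 via lambda: add p0, p1.
From p14 via lambda: add p9.
No new states can be added; the closed set is {p0, p1, p2, p3, p8, p9, p10, p12, p13, p14}.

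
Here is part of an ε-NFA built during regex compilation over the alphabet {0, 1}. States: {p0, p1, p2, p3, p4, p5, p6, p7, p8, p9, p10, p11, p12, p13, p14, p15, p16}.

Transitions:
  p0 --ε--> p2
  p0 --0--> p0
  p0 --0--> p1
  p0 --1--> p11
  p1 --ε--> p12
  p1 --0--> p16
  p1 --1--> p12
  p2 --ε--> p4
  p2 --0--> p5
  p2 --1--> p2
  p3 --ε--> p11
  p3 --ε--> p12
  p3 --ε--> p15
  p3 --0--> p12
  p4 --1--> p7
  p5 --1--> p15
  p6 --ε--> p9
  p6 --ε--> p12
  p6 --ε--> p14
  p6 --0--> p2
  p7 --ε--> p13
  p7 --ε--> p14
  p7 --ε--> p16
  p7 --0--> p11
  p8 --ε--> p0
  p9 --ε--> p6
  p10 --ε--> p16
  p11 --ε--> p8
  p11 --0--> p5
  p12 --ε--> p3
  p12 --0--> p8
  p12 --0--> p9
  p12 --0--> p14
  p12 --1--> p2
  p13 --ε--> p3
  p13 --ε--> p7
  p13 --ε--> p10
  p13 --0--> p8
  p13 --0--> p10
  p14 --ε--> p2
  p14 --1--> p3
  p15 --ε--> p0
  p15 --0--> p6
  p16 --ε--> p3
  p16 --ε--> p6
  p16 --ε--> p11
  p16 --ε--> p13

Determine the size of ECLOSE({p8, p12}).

8

Start with {p8, p12}.
From p8 via ε: add p0.
From p12 via ε: add p3.
From p0 via ε: add p2.
From p3 via ε: add p11, p15.
From p2 via ε: add p4.
ε-closure = {p0, p2, p3, p4, p8, p11, p12, p15}, which has 8 states.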